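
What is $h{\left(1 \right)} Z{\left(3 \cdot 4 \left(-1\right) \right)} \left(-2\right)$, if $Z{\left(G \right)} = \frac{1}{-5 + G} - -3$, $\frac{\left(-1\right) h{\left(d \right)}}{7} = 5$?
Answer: $\frac{3500}{17} \approx 205.88$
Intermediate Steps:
$h{\left(d \right)} = -35$ ($h{\left(d \right)} = \left(-7\right) 5 = -35$)
$Z{\left(G \right)} = 3 + \frac{1}{-5 + G}$ ($Z{\left(G \right)} = \frac{1}{-5 + G} + 3 = 3 + \frac{1}{-5 + G}$)
$h{\left(1 \right)} Z{\left(3 \cdot 4 \left(-1\right) \right)} \left(-2\right) = - 35 \frac{-14 + 3 \cdot 3 \cdot 4 \left(-1\right)}{-5 + 3 \cdot 4 \left(-1\right)} \left(-2\right) = - 35 \frac{-14 + 3 \cdot 12 \left(-1\right)}{-5 + 12 \left(-1\right)} \left(-2\right) = - 35 \frac{-14 + 3 \left(-12\right)}{-5 - 12} \left(-2\right) = - 35 \frac{-14 - 36}{-17} \left(-2\right) = - 35 \left(\left(- \frac{1}{17}\right) \left(-50\right)\right) \left(-2\right) = \left(-35\right) \frac{50}{17} \left(-2\right) = \left(- \frac{1750}{17}\right) \left(-2\right) = \frac{3500}{17}$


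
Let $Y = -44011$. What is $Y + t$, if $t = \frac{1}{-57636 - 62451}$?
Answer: $- \frac{5285148958}{120087} \approx -44011.0$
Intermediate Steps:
$t = - \frac{1}{120087}$ ($t = \frac{1}{-120087} = - \frac{1}{120087} \approx -8.3273 \cdot 10^{-6}$)
$Y + t = -44011 - \frac{1}{120087} = - \frac{5285148958}{120087}$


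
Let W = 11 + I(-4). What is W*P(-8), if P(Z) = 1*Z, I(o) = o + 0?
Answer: -56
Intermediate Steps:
I(o) = o
W = 7 (W = 11 - 4 = 7)
P(Z) = Z
W*P(-8) = 7*(-8) = -56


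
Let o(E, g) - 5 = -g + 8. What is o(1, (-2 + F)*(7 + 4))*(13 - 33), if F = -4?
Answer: -1580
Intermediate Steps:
o(E, g) = 13 - g (o(E, g) = 5 + (-g + 8) = 5 + (8 - g) = 13 - g)
o(1, (-2 + F)*(7 + 4))*(13 - 33) = (13 - (-2 - 4)*(7 + 4))*(13 - 33) = (13 - (-6)*11)*(-20) = (13 - 1*(-66))*(-20) = (13 + 66)*(-20) = 79*(-20) = -1580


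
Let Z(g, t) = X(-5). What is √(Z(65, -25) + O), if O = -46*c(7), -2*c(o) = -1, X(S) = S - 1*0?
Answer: 2*I*√7 ≈ 5.2915*I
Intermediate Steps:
X(S) = S (X(S) = S + 0 = S)
c(o) = ½ (c(o) = -½*(-1) = ½)
Z(g, t) = -5
O = -23 (O = -46*½ = -23)
√(Z(65, -25) + O) = √(-5 - 23) = √(-28) = 2*I*√7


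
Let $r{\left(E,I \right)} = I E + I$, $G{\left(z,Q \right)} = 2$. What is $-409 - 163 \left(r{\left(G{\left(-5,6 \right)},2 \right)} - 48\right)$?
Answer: $6437$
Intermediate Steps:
$r{\left(E,I \right)} = I + E I$ ($r{\left(E,I \right)} = E I + I = I + E I$)
$-409 - 163 \left(r{\left(G{\left(-5,6 \right)},2 \right)} - 48\right) = -409 - 163 \left(2 \left(1 + 2\right) - 48\right) = -409 - 163 \left(2 \cdot 3 - 48\right) = -409 - 163 \left(6 - 48\right) = -409 - -6846 = -409 + 6846 = 6437$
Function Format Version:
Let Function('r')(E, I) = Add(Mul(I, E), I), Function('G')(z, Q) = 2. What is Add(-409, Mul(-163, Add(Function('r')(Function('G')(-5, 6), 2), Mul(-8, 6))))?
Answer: 6437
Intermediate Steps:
Function('r')(E, I) = Add(I, Mul(E, I)) (Function('r')(E, I) = Add(Mul(E, I), I) = Add(I, Mul(E, I)))
Add(-409, Mul(-163, Add(Function('r')(Function('G')(-5, 6), 2), Mul(-8, 6)))) = Add(-409, Mul(-163, Add(Mul(2, Add(1, 2)), Mul(-8, 6)))) = Add(-409, Mul(-163, Add(Mul(2, 3), -48))) = Add(-409, Mul(-163, Add(6, -48))) = Add(-409, Mul(-163, -42)) = Add(-409, 6846) = 6437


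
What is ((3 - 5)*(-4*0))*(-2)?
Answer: 0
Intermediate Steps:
((3 - 5)*(-4*0))*(-2) = -2*0*(-2) = 0*(-2) = 0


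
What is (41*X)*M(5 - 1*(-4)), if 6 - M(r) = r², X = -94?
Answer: 289050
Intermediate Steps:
M(r) = 6 - r²
(41*X)*M(5 - 1*(-4)) = (41*(-94))*(6 - (5 - 1*(-4))²) = -3854*(6 - (5 + 4)²) = -3854*(6 - 1*9²) = -3854*(6 - 1*81) = -3854*(6 - 81) = -3854*(-75) = 289050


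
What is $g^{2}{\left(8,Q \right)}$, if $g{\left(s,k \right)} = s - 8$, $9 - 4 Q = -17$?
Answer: $0$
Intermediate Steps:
$Q = \frac{13}{2}$ ($Q = \frac{9}{4} - - \frac{17}{4} = \frac{9}{4} + \frac{17}{4} = \frac{13}{2} \approx 6.5$)
$g{\left(s,k \right)} = -8 + s$ ($g{\left(s,k \right)} = s - 8 = -8 + s$)
$g^{2}{\left(8,Q \right)} = \left(-8 + 8\right)^{2} = 0^{2} = 0$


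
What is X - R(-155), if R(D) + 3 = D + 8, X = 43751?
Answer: 43901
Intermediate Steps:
R(D) = 5 + D (R(D) = -3 + (D + 8) = -3 + (8 + D) = 5 + D)
X - R(-155) = 43751 - (5 - 155) = 43751 - 1*(-150) = 43751 + 150 = 43901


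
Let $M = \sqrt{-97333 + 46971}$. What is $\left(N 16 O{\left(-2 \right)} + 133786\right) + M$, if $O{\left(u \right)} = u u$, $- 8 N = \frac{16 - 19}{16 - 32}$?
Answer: $\frac{267569}{2} + 13 i \sqrt{298} \approx 1.3378 \cdot 10^{5} + 224.41 i$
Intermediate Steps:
$M = 13 i \sqrt{298}$ ($M = \sqrt{-50362} = 13 i \sqrt{298} \approx 224.41 i$)
$N = - \frac{3}{128}$ ($N = - \frac{\left(16 - 19\right) \frac{1}{16 - 32}}{8} = - \frac{\left(-3\right) \frac{1}{-16}}{8} = - \frac{\left(-3\right) \left(- \frac{1}{16}\right)}{8} = \left(- \frac{1}{8}\right) \frac{3}{16} = - \frac{3}{128} \approx -0.023438$)
$O{\left(u \right)} = u^{2}$
$\left(N 16 O{\left(-2 \right)} + 133786\right) + M = \left(\left(- \frac{3}{128}\right) 16 \left(-2\right)^{2} + 133786\right) + 13 i \sqrt{298} = \left(\left(- \frac{3}{8}\right) 4 + 133786\right) + 13 i \sqrt{298} = \left(- \frac{3}{2} + 133786\right) + 13 i \sqrt{298} = \frac{267569}{2} + 13 i \sqrt{298}$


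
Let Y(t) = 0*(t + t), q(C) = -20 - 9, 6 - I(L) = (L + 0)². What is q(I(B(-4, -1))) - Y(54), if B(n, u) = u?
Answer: -29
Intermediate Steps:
I(L) = 6 - L² (I(L) = 6 - (L + 0)² = 6 - L²)
q(C) = -29
Y(t) = 0 (Y(t) = 0*(2*t) = 0)
q(I(B(-4, -1))) - Y(54) = -29 - 1*0 = -29 + 0 = -29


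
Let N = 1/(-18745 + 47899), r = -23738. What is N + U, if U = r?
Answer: -692057651/29154 ≈ -23738.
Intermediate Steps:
U = -23738
N = 1/29154 ≈ 3.4301e-5
N + U = 1/29154 - 23738 = -692057651/29154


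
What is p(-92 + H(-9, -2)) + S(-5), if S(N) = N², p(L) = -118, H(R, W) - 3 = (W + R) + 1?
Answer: -93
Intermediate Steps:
H(R, W) = 4 + R + W (H(R, W) = 3 + ((W + R) + 1) = 3 + ((R + W) + 1) = 3 + (1 + R + W) = 4 + R + W)
p(-92 + H(-9, -2)) + S(-5) = -118 + (-5)² = -118 + 25 = -93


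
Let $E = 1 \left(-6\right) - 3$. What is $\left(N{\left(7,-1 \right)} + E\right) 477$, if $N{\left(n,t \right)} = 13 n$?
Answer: $39114$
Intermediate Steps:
$E = -9$ ($E = -6 - 3 = -9$)
$\left(N{\left(7,-1 \right)} + E\right) 477 = \left(13 \cdot 7 - 9\right) 477 = \left(91 - 9\right) 477 = 82 \cdot 477 = 39114$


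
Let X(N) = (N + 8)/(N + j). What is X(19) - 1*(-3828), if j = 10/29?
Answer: 716097/187 ≈ 3829.4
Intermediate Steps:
j = 10/29 (j = 10*(1/29) = 10/29 ≈ 0.34483)
X(N) = (8 + N)/(10/29 + N) (X(N) = (N + 8)/(N + 10/29) = (8 + N)/(10/29 + N))
X(19) - 1*(-3828) = 29*(8 + 19)/(10 + 29*19) - 1*(-3828) = 29*27/(10 + 551) + 3828 = 29*27/561 + 3828 = 29*(1/561)*27 + 3828 = 261/187 + 3828 = 716097/187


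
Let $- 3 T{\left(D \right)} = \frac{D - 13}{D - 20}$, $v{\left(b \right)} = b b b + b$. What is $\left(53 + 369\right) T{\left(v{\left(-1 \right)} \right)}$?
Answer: $- \frac{1055}{11} \approx -95.909$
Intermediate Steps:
$v{\left(b \right)} = b + b^{3}$ ($v{\left(b \right)} = b^{2} b + b = b^{3} + b = b + b^{3}$)
$T{\left(D \right)} = - \frac{-13 + D}{3 \left(-20 + D\right)}$ ($T{\left(D \right)} = - \frac{\left(D - 13\right) \frac{1}{D - 20}}{3} = - \frac{\left(-13 + D\right) \frac{1}{-20 + D}}{3} = - \frac{\frac{1}{-20 + D} \left(-13 + D\right)}{3} = - \frac{-13 + D}{3 \left(-20 + D\right)}$)
$\left(53 + 369\right) T{\left(v{\left(-1 \right)} \right)} = \left(53 + 369\right) \frac{13 - \left(-1 + \left(-1\right)^{3}\right)}{3 \left(-20 - \left(1 - \left(-1\right)^{3}\right)\right)} = 422 \frac{13 - \left(-1 - 1\right)}{3 \left(-20 - 2\right)} = 422 \frac{13 - -2}{3 \left(-20 - 2\right)} = 422 \frac{13 + 2}{3 \left(-22\right)} = 422 \cdot \frac{1}{3} \left(- \frac{1}{22}\right) 15 = 422 \left(- \frac{5}{22}\right) = - \frac{1055}{11}$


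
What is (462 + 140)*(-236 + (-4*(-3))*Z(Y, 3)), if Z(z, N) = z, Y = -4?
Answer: -170968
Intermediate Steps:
(462 + 140)*(-236 + (-4*(-3))*Z(Y, 3)) = (462 + 140)*(-236 - 4*(-3)*(-4)) = 602*(-236 + 12*(-4)) = 602*(-236 - 48) = 602*(-284) = -170968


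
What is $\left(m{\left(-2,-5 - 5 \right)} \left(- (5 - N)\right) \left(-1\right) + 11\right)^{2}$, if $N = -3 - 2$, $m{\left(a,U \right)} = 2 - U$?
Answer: $17161$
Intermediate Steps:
$N = -5$ ($N = -3 - 2 = -5$)
$\left(m{\left(-2,-5 - 5 \right)} \left(- (5 - N)\right) \left(-1\right) + 11\right)^{2} = \left(\left(2 - \left(-5 - 5\right)\right) \left(- (5 - -5)\right) \left(-1\right) + 11\right)^{2} = \left(\left(2 - \left(-5 - 5\right)\right) \left(- (5 + 5)\right) \left(-1\right) + 11\right)^{2} = \left(\left(2 - -10\right) \left(\left(-1\right) 10\right) \left(-1\right) + 11\right)^{2} = \left(\left(2 + 10\right) \left(-10\right) \left(-1\right) + 11\right)^{2} = \left(12 \left(-10\right) \left(-1\right) + 11\right)^{2} = \left(\left(-120\right) \left(-1\right) + 11\right)^{2} = \left(120 + 11\right)^{2} = 131^{2} = 17161$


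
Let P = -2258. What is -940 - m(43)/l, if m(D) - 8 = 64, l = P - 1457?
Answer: -3492028/3715 ≈ -939.98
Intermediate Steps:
l = -3715 (l = -2258 - 1457 = -3715)
m(D) = 72 (m(D) = 8 + 64 = 72)
-940 - m(43)/l = -940 - 72/(-3715) = -940 - 72*(-1)/3715 = -940 - 1*(-72/3715) = -940 + 72/3715 = -3492028/3715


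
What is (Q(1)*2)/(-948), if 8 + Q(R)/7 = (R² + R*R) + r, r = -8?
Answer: 49/237 ≈ 0.20675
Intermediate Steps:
Q(R) = -112 + 14*R² (Q(R) = -56 + 7*((R² + R*R) - 8) = -56 + 7*((R² + R²) - 8) = -56 + 7*(2*R² - 8) = -56 + 7*(-8 + 2*R²) = -56 + (-56 + 14*R²) = -112 + 14*R²)
(Q(1)*2)/(-948) = ((-112 + 14*1²)*2)/(-948) = ((-112 + 14*1)*2)*(-1/948) = ((-112 + 14)*2)*(-1/948) = -98*2*(-1/948) = -196*(-1/948) = 49/237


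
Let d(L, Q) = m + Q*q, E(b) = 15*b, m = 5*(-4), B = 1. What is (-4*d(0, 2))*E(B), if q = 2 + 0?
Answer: 960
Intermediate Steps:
m = -20
q = 2
d(L, Q) = -20 + 2*Q (d(L, Q) = -20 + Q*2 = -20 + 2*Q)
(-4*d(0, 2))*E(B) = (-4*(-20 + 2*2))*(15*1) = -4*(-20 + 4)*15 = -4*(-16)*15 = 64*15 = 960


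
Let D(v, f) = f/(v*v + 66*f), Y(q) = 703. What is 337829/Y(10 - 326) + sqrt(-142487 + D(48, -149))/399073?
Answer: 337829/703 + I*sqrt(8079140016330)/3005019690 ≈ 480.55 + 0.00094588*I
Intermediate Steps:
D(v, f) = f/(v**2 + 66*f)
337829/Y(10 - 326) + sqrt(-142487 + D(48, -149))/399073 = 337829/703 + sqrt(-142487 - 149/(48**2 + 66*(-149)))/399073 = 337829*(1/703) + sqrt(-142487 - 149/(2304 - 9834))*(1/399073) = 337829/703 + sqrt(-142487 - 149/(-7530))*(1/399073) = 337829/703 + sqrt(-142487 - 149*(-1/7530))*(1/399073) = 337829/703 + sqrt(-142487 + 149/7530)*(1/399073) = 337829/703 + sqrt(-1072926961/7530)*(1/399073) = 337829/703 + (I*sqrt(8079140016330)/7530)*(1/399073) = 337829/703 + I*sqrt(8079140016330)/3005019690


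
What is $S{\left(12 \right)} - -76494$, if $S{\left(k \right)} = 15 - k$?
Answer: $76497$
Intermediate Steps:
$S{\left(12 \right)} - -76494 = \left(15 - 12\right) - -76494 = \left(15 - 12\right) + 76494 = 3 + 76494 = 76497$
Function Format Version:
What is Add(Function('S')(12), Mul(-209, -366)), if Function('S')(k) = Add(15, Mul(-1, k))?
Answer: 76497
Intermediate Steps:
Add(Function('S')(12), Mul(-209, -366)) = Add(Add(15, Mul(-1, 12)), Mul(-209, -366)) = Add(Add(15, -12), 76494) = Add(3, 76494) = 76497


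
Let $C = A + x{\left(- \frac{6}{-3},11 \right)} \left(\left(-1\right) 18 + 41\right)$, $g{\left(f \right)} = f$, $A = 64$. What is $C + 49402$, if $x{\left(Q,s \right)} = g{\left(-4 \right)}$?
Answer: $49374$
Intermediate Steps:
$x{\left(Q,s \right)} = -4$
$C = -28$ ($C = 64 - 4 \left(\left(-1\right) 18 + 41\right) = 64 - 4 \left(-18 + 41\right) = 64 - 92 = -28$)
$C + 49402 = -28 + 49402 = 49374$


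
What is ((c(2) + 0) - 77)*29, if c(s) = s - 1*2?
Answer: -2233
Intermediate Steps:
c(s) = -2 + s (c(s) = s - 2 = -2 + s)
((c(2) + 0) - 77)*29 = (((-2 + 2) + 0) - 77)*29 = ((0 + 0) - 77)*29 = (0 - 77)*29 = -77*29 = -2233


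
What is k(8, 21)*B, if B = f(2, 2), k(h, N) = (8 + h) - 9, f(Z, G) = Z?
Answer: 14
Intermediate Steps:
k(h, N) = -1 + h
B = 2
k(8, 21)*B = (-1 + 8)*2 = 7*2 = 14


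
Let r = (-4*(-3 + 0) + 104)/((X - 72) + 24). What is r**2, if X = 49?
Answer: 13456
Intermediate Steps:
r = 116 (r = (-4*(-3 + 0) + 104)/((49 - 72) + 24) = (-4*(-3) + 104)/(-23 + 24) = (12 + 104)/1 = 116*1 = 116)
r**2 = 116**2 = 13456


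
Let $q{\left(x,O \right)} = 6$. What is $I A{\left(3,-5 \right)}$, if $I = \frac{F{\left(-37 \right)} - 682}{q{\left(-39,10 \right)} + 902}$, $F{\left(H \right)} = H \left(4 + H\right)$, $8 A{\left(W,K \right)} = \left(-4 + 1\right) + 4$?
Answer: $\frac{539}{7264} \approx 0.074202$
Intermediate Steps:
$A{\left(W,K \right)} = \frac{1}{8}$ ($A{\left(W,K \right)} = \frac{\left(-4 + 1\right) + 4}{8} = \frac{-3 + 4}{8} = \frac{1}{8} \cdot 1 = \frac{1}{8}$)
$I = \frac{539}{908}$ ($I = \frac{- 37 \left(4 - 37\right) - 682}{6 + 902} = \frac{\left(-37\right) \left(-33\right) - 682}{908} = \left(1221 - 682\right) \frac{1}{908} = 539 \cdot \frac{1}{908} = \frac{539}{908} \approx 0.59361$)
$I A{\left(3,-5 \right)} = \frac{539}{908} \cdot \frac{1}{8} = \frac{539}{7264}$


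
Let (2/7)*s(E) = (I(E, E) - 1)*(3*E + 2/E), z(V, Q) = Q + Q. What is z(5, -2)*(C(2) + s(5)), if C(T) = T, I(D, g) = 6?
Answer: -1086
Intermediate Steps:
z(V, Q) = 2*Q
s(E) = 35/E + 105*E/2 (s(E) = 7*((6 - 1)*(3*E + 2/E))/2 = 7*(5*(2/E + 3*E))/2 = 7*(10/E + 15*E)/2 = 35/E + 105*E/2)
z(5, -2)*(C(2) + s(5)) = (2*(-2))*(2 + (35/5 + (105/2)*5)) = -4*(2 + (35*(⅕) + 525/2)) = -4*(2 + (7 + 525/2)) = -4*(2 + 539/2) = -4*543/2 = -1086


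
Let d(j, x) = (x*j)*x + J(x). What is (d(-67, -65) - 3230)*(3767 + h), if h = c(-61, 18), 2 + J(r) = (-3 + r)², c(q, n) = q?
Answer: -1043917198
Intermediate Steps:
J(r) = -2 + (-3 + r)²
d(j, x) = -2 + (-3 + x)² + j*x² (d(j, x) = (x*j)*x + (-2 + (-3 + x)²) = (j*x)*x + (-2 + (-3 + x)²) = j*x² + (-2 + (-3 + x)²) = -2 + (-3 + x)² + j*x²)
h = -61
(d(-67, -65) - 3230)*(3767 + h) = ((-2 + (-3 - 65)² - 67*(-65)²) - 3230)*(3767 - 61) = ((-2 + (-68)² - 67*4225) - 3230)*3706 = ((-2 + 4624 - 283075) - 3230)*3706 = (-278453 - 3230)*3706 = -281683*3706 = -1043917198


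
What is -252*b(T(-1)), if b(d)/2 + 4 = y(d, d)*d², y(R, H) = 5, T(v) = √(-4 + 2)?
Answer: 7056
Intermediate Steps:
T(v) = I*√2 (T(v) = √(-2) = I*√2)
b(d) = -8 + 10*d² (b(d) = -8 + 2*(5*d²) = -8 + 10*d²)
-252*b(T(-1)) = -252*(-8 + 10*(I*√2)²) = -252*(-8 + 10*(-2)) = -252*(-8 - 20) = -252*(-28) = 7056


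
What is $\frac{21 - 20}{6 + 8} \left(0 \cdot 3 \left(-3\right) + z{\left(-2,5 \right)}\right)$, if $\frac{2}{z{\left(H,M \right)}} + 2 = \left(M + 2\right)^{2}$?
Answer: $\frac{1}{329} \approx 0.0030395$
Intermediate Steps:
$z{\left(H,M \right)} = \frac{2}{-2 + \left(2 + M\right)^{2}}$ ($z{\left(H,M \right)} = \frac{2}{-2 + \left(M + 2\right)^{2}} = \frac{2}{-2 + \left(2 + M\right)^{2}}$)
$\frac{21 - 20}{6 + 8} \left(0 \cdot 3 \left(-3\right) + z{\left(-2,5 \right)}\right) = \frac{21 - 20}{6 + 8} \left(0 \cdot 3 \left(-3\right) + \frac{2}{-2 + \left(2 + 5\right)^{2}}\right) = 1 \cdot \frac{1}{14} \left(0 \left(-3\right) + \frac{2}{-2 + 7^{2}}\right) = 1 \cdot \frac{1}{14} \left(0 + \frac{2}{-2 + 49}\right) = \frac{0 + \frac{2}{47}}{14} = \frac{1}{14} \cdot \frac{2}{47} = \frac{1}{329}$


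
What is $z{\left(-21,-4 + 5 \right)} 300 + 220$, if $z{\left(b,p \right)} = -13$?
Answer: $-3680$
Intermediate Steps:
$z{\left(-21,-4 + 5 \right)} 300 + 220 = \left(-13\right) 300 + 220 = -3900 + 220 = -3680$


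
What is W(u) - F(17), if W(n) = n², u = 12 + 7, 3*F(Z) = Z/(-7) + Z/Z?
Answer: 7591/21 ≈ 361.48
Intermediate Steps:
F(Z) = ⅓ - Z/21 (F(Z) = (Z/(-7) + Z/Z)/3 = (Z*(-⅐) + 1)/3 = (-Z/7 + 1)/3 = (1 - Z/7)/3 = ⅓ - Z/21)
u = 19
W(u) - F(17) = 19² - (⅓ - 1/21*17) = 361 - (⅓ - 17/21) = 361 - 1*(-10/21) = 361 + 10/21 = 7591/21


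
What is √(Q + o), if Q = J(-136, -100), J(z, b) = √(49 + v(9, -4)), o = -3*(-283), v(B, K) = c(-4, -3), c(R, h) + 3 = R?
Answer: √(849 + √42) ≈ 29.249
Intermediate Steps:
c(R, h) = -3 + R
v(B, K) = -7 (v(B, K) = -3 - 4 = -7)
o = 849
J(z, b) = √42 (J(z, b) = √(49 - 7) = √42)
Q = √42 ≈ 6.4807
√(Q + o) = √(√42 + 849) = √(849 + √42)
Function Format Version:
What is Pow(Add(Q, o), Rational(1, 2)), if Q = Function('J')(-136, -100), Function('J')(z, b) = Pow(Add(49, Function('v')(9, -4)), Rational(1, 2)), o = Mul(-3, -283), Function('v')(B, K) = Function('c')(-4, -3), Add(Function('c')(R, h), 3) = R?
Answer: Pow(Add(849, Pow(42, Rational(1, 2))), Rational(1, 2)) ≈ 29.249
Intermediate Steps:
Function('c')(R, h) = Add(-3, R)
Function('v')(B, K) = -7 (Function('v')(B, K) = Add(-3, -4) = -7)
o = 849
Function('J')(z, b) = Pow(42, Rational(1, 2)) (Function('J')(z, b) = Pow(Add(49, -7), Rational(1, 2)) = Pow(42, Rational(1, 2)))
Q = Pow(42, Rational(1, 2)) ≈ 6.4807
Pow(Add(Q, o), Rational(1, 2)) = Pow(Add(Pow(42, Rational(1, 2)), 849), Rational(1, 2)) = Pow(Add(849, Pow(42, Rational(1, 2))), Rational(1, 2))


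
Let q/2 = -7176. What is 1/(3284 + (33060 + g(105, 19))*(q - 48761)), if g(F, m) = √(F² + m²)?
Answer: -1043256248/2176744521335447091 + 63113*√11386/4353489042670894182 ≈ -4.7773e-10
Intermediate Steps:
q = -14352 (q = 2*(-7176) = -14352)
1/(3284 + (33060 + g(105, 19))*(q - 48761)) = 1/(3284 + (33060 + √(105² + 19²))*(-14352 - 48761)) = 1/(3284 + (33060 + √(11025 + 361))*(-63113)) = 1/(3284 + (33060 + √11386)*(-63113)) = 1/(3284 + (-2086515780 - 63113*√11386)) = 1/(-2086512496 - 63113*√11386)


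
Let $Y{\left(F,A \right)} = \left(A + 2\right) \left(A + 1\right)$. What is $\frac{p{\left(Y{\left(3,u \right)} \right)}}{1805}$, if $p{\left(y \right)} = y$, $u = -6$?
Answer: $\frac{4}{361} \approx 0.01108$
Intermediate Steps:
$Y{\left(F,A \right)} = \left(1 + A\right) \left(2 + A\right)$ ($Y{\left(F,A \right)} = \left(2 + A\right) \left(1 + A\right) = \left(1 + A\right) \left(2 + A\right)$)
$\frac{p{\left(Y{\left(3,u \right)} \right)}}{1805} = \frac{2 + \left(-6\right)^{2} + 3 \left(-6\right)}{1805} = \left(2 + 36 - 18\right) \frac{1}{1805} = 20 \cdot \frac{1}{1805} = \frac{4}{361}$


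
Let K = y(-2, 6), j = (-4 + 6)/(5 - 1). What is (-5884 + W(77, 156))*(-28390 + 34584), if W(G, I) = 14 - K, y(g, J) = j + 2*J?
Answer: -36436205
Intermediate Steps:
j = ½ (j = 2/4 = 2*(¼) = ½ ≈ 0.50000)
y(g, J) = ½ + 2*J
K = 25/2 (K = ½ + 2*6 = ½ + 12 = 25/2 ≈ 12.500)
W(G, I) = 3/2 (W(G, I) = 14 - 1*25/2 = 14 - 25/2 = 3/2)
(-5884 + W(77, 156))*(-28390 + 34584) = (-5884 + 3/2)*(-28390 + 34584) = -11765/2*6194 = -36436205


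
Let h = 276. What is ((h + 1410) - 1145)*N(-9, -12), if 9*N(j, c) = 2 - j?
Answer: 5951/9 ≈ 661.22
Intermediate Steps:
N(j, c) = 2/9 - j/9 (N(j, c) = (2 - j)/9 = 2/9 - j/9)
((h + 1410) - 1145)*N(-9, -12) = ((276 + 1410) - 1145)*(2/9 - 1/9*(-9)) = (1686 - 1145)*(2/9 + 1) = 541*(11/9) = 5951/9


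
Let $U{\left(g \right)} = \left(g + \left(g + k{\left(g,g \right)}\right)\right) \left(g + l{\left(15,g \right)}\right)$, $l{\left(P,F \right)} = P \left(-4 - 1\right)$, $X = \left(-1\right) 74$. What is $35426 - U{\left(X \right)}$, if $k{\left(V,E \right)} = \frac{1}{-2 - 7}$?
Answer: $\frac{120217}{9} \approx 13357.0$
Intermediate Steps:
$k{\left(V,E \right)} = - \frac{1}{9}$ ($k{\left(V,E \right)} = \frac{1}{-9} = - \frac{1}{9}$)
$X = -74$
$l{\left(P,F \right)} = - 5 P$ ($l{\left(P,F \right)} = P \left(-5\right) = - 5 P$)
$U{\left(g \right)} = \left(-75 + g\right) \left(- \frac{1}{9} + 2 g\right)$ ($U{\left(g \right)} = \left(g + \left(g - \frac{1}{9}\right)\right) \left(g - 75\right) = \left(g + \left(- \frac{1}{9} + g\right)\right) \left(g - 75\right) = \left(- \frac{1}{9} + 2 g\right) \left(-75 + g\right) = \left(-75 + g\right) \left(- \frac{1}{9} + 2 g\right)$)
$35426 - U{\left(X \right)} = 35426 - \left(\frac{25}{3} + 2 \left(-74\right)^{2} - - \frac{99974}{9}\right) = 35426 - \left(\frac{25}{3} + 2 \cdot 5476 + \frac{99974}{9}\right) = 35426 - \left(\frac{25}{3} + 10952 + \frac{99974}{9}\right) = 35426 - \frac{198617}{9} = \frac{120217}{9}$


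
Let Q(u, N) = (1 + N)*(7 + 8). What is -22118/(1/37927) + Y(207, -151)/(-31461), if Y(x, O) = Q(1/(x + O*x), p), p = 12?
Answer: -8797223251047/10487 ≈ -8.3887e+8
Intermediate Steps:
Q(u, N) = 15 + 15*N (Q(u, N) = (1 + N)*15 = 15 + 15*N)
Y(x, O) = 195 (Y(x, O) = 15 + 15*12 = 15 + 180 = 195)
-22118/(1/37927) + Y(207, -151)/(-31461) = -22118/(1/37927) + 195/(-31461) = -22118/1/37927 + 195*(-1/31461) = -22118*37927 - 65/10487 = -838869386 - 65/10487 = -8797223251047/10487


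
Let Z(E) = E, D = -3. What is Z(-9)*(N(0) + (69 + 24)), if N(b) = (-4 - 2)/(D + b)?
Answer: -855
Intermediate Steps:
N(b) = -6/(-3 + b) (N(b) = (-4 - 2)/(-3 + b) = -6/(-3 + b))
Z(-9)*(N(0) + (69 + 24)) = -9*(-6/(-3 + 0) + (69 + 24)) = -9*(-6/(-3) + 93) = -9*(-6*(-1/3) + 93) = -9*(2 + 93) = -9*95 = -855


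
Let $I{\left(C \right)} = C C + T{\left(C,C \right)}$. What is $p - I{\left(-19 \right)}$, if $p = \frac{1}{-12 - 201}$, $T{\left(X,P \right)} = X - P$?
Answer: $- \frac{76894}{213} \approx -361.0$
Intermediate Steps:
$I{\left(C \right)} = C^{2}$ ($I{\left(C \right)} = C C + \left(C - C\right) = C^{2} + 0 = C^{2}$)
$p = - \frac{1}{213}$ ($p = \frac{1}{-12 - 201} = \frac{1}{-213} = - \frac{1}{213} \approx -0.0046948$)
$p - I{\left(-19 \right)} = - \frac{1}{213} - \left(-19\right)^{2} = - \frac{1}{213} - 361 = - \frac{76894}{213}$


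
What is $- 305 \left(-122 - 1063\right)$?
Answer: $361425$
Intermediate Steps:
$- 305 \left(-122 - 1063\right) = \left(-305\right) \left(-1185\right) = 361425$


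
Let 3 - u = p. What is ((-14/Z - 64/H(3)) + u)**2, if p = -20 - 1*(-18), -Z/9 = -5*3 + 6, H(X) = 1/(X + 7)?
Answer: 2646999601/6561 ≈ 4.0344e+5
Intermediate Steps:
H(X) = 1/(7 + X)
Z = 81 (Z = -9*(-5*3 + 6) = -9*(-15 + 6) = -9*(-9) = 81)
p = -2 (p = -20 + 18 = -2)
u = 5 (u = 3 - 1*(-2) = 3 + 2 = 5)
((-14/Z - 64/H(3)) + u)**2 = ((-14/81 - 64/(1/(7 + 3))) + 5)**2 = ((-14*1/81 - 64/(1/10)) + 5)**2 = ((-14/81 - 64/1/10) + 5)**2 = ((-14/81 - 64*10) + 5)**2 = ((-14/81 - 640) + 5)**2 = (-51854/81 + 5)**2 = (-51449/81)**2 = 2646999601/6561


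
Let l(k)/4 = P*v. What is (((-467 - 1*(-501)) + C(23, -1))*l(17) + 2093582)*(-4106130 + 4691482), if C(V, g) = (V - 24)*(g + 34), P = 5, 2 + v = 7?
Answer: 1225540946064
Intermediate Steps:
v = 5 (v = -2 + 7 = 5)
C(V, g) = (-24 + V)*(34 + g)
l(k) = 100 (l(k) = 4*(5*5) = 4*25 = 100)
(((-467 - 1*(-501)) + C(23, -1))*l(17) + 2093582)*(-4106130 + 4691482) = (((-467 - 1*(-501)) + (-816 - 24*(-1) + 34*23 + 23*(-1)))*100 + 2093582)*(-4106130 + 4691482) = (((-467 + 501) + (-816 + 24 + 782 - 23))*100 + 2093582)*585352 = ((34 - 33)*100 + 2093582)*585352 = (1*100 + 2093582)*585352 = (100 + 2093582)*585352 = 2093682*585352 = 1225540946064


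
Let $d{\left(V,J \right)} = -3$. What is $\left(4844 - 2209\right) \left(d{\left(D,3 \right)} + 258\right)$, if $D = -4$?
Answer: $671925$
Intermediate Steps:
$\left(4844 - 2209\right) \left(d{\left(D,3 \right)} + 258\right) = \left(4844 - 2209\right) \left(-3 + 258\right) = 2635 \cdot 255 = 671925$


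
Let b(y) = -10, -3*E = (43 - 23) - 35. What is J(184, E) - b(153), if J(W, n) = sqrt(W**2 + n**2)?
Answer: 10 + sqrt(33881) ≈ 194.07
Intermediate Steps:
E = 5 (E = -((43 - 23) - 35)/3 = -(20 - 35)/3 = -1/3*(-15) = 5)
J(184, E) - b(153) = sqrt(184**2 + 5**2) - 1*(-10) = sqrt(33856 + 25) + 10 = sqrt(33881) + 10 = 10 + sqrt(33881)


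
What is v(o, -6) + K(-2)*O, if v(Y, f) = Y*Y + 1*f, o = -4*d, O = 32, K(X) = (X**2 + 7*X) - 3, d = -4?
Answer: -166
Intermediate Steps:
K(X) = -3 + X**2 + 7*X
o = 16 (o = -4*(-4) = 16)
v(Y, f) = f + Y**2 (v(Y, f) = Y**2 + f = f + Y**2)
v(o, -6) + K(-2)*O = (-6 + 16**2) + (-3 + (-2)**2 + 7*(-2))*32 = (-6 + 256) + (-3 + 4 - 14)*32 = 250 - 13*32 = 250 - 416 = -166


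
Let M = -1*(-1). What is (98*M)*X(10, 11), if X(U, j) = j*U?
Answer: 10780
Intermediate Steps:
X(U, j) = U*j
M = 1
(98*M)*X(10, 11) = (98*1)*(10*11) = 98*110 = 10780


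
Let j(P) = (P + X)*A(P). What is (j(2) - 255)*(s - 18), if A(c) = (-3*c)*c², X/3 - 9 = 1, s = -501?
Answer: 530937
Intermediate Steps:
X = 30 (X = 27 + 3*1 = 27 + 3 = 30)
A(c) = -3*c³
j(P) = -3*P³*(30 + P) (j(P) = (P + 30)*(-3*P³) = (30 + P)*(-3*P³) = -3*P³*(30 + P))
(j(2) - 255)*(s - 18) = (3*2³*(-30 - 1*2) - 255)*(-501 - 18) = (3*8*(-30 - 2) - 255)*(-519) = (3*8*(-32) - 255)*(-519) = (-768 - 255)*(-519) = -1023*(-519) = 530937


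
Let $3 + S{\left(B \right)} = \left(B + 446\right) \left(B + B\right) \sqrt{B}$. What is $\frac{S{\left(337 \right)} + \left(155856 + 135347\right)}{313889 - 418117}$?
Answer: $- \frac{72800}{26057} - \frac{263871 \sqrt{337}}{52114} \approx -95.745$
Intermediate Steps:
$S{\left(B \right)} = -3 + 2 B^{\frac{3}{2}} \left(446 + B\right)$ ($S{\left(B \right)} = -3 + \left(B + 446\right) \left(B + B\right) \sqrt{B} = -3 + \left(446 + B\right) 2 B \sqrt{B} = -3 + 2 B \left(446 + B\right) \sqrt{B} = -3 + 2 B^{\frac{3}{2}} \left(446 + B\right)$)
$\frac{S{\left(337 \right)} + \left(155856 + 135347\right)}{313889 - 418117} = \frac{\left(-3 + 2 \cdot 337^{\frac{5}{2}} + 892 \cdot 337^{\frac{3}{2}}\right) + \left(155856 + 135347\right)}{313889 - 418117} = \frac{\left(-3 + 2 \cdot 113569 \sqrt{337} + 892 \cdot 337 \sqrt{337}\right) + 291203}{-104228} = \left(\left(-3 + 227138 \sqrt{337} + 300604 \sqrt{337}\right) + 291203\right) \left(- \frac{1}{104228}\right) = \left(\left(-3 + 527742 \sqrt{337}\right) + 291203\right) \left(- \frac{1}{104228}\right) = \left(291200 + 527742 \sqrt{337}\right) \left(- \frac{1}{104228}\right) = - \frac{72800}{26057} - \frac{263871 \sqrt{337}}{52114}$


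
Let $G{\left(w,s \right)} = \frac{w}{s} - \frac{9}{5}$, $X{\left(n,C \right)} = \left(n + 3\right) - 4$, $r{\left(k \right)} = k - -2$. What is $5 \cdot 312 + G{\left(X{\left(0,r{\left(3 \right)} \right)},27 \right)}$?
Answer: $\frac{210352}{135} \approx 1558.2$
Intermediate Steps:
$r{\left(k \right)} = 2 + k$ ($r{\left(k \right)} = k + 2 = 2 + k$)
$X{\left(n,C \right)} = -1 + n$ ($X{\left(n,C \right)} = \left(3 + n\right) - 4 = -1 + n$)
$G{\left(w,s \right)} = - \frac{9}{5} + \frac{w}{s}$ ($G{\left(w,s \right)} = \frac{w}{s} - \frac{9}{5} = - \frac{9}{5} + \frac{w}{s}$)
$5 \cdot 312 + G{\left(X{\left(0,r{\left(3 \right)} \right)},27 \right)} = 5 \cdot 312 - \left(\frac{9}{5} - \frac{-1 + 0}{27}\right) = 1560 - \frac{248}{135} = \frac{210352}{135}$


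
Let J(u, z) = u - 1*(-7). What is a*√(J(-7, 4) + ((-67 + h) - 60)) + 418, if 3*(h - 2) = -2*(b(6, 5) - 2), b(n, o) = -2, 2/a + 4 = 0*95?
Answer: 418 - I*√1101/6 ≈ 418.0 - 5.5302*I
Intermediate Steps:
a = -½ (a = 2/(-4 + 0*95) = 2/(-4 + 0) = 2/(-4) = 2*(-¼) = -½ ≈ -0.50000)
J(u, z) = 7 + u (J(u, z) = u + 7 = 7 + u)
h = 14/3 (h = 2 + (-2*(-2 - 2))/3 = 2 + (-2*(-4))/3 = 2 + (⅓)*8 = 2 + 8/3 = 14/3 ≈ 4.6667)
a*√(J(-7, 4) + ((-67 + h) - 60)) + 418 = -√((7 - 7) + ((-67 + 14/3) - 60))/2 + 418 = -√(0 + (-187/3 - 60))/2 + 418 = -√(0 - 367/3)/2 + 418 = -I*√1101/6 + 418 = 418 - I*√1101/6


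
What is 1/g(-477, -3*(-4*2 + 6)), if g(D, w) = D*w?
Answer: -1/2862 ≈ -0.00034941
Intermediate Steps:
1/g(-477, -3*(-4*2 + 6)) = 1/(-(-1431)*(-4*2 + 6)) = 1/(-(-1431)*(-8 + 6)) = 1/(-(-1431)*(-2)) = 1/(-477*6) = 1/(-2862) = -1/2862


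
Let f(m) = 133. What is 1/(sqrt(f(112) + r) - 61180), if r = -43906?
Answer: -61180/3743036173 - I*sqrt(43773)/3743036173 ≈ -1.6345e-5 - 5.5896e-8*I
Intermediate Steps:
1/(sqrt(f(112) + r) - 61180) = 1/(sqrt(133 - 43906) - 61180) = 1/(sqrt(-43773) - 61180) = 1/(I*sqrt(43773) - 61180) = 1/(-61180 + I*sqrt(43773))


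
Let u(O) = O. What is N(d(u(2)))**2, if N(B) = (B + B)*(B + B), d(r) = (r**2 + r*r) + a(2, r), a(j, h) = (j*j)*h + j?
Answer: 1679616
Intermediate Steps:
a(j, h) = j + h*j**2 (a(j, h) = j**2*h + j = h*j**2 + j = j + h*j**2)
d(r) = 2 + 2*r**2 + 4*r (d(r) = (r**2 + r*r) + 2*(1 + r*2) = (r**2 + r**2) + 2*(1 + 2*r) = 2*r**2 + (2 + 4*r) = 2 + 2*r**2 + 4*r)
N(B) = 4*B**2 (N(B) = (2*B)*(2*B) = 4*B**2)
N(d(u(2)))**2 = (4*(2 + 2*2**2 + 4*2)**2)**2 = (4*(2 + 2*4 + 8)**2)**2 = (4*(2 + 8 + 8)**2)**2 = (4*18**2)**2 = (4*324)**2 = 1296**2 = 1679616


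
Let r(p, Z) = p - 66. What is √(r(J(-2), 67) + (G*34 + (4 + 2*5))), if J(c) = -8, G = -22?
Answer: 2*I*√202 ≈ 28.425*I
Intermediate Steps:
r(p, Z) = -66 + p
√(r(J(-2), 67) + (G*34 + (4 + 2*5))) = √((-66 - 8) + (-22*34 + (4 + 2*5))) = √(-74 + (-748 + (4 + 10))) = √(-74 + (-748 + 14)) = √(-74 - 734) = √(-808) = 2*I*√202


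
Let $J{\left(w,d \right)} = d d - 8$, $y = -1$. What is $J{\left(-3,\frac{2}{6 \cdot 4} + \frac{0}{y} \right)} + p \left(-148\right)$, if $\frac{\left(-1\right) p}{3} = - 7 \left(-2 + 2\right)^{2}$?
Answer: $- \frac{1151}{144} \approx -7.9931$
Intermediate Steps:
$J{\left(w,d \right)} = -8 + d^{2}$ ($J{\left(w,d \right)} = d^{2} - 8 = -8 + d^{2}$)
$p = 0$ ($p = - 3 \left(- 7 \left(-2 + 2\right)^{2}\right) = - 3 \left(- 7 \cdot 0^{2}\right) = - 3 \left(\left(-7\right) 0\right) = \left(-3\right) 0 = 0$)
$J{\left(-3,\frac{2}{6 \cdot 4} + \frac{0}{y} \right)} + p \left(-148\right) = \left(-8 + \left(\frac{2}{6 \cdot 4} + \frac{0}{-1}\right)^{2}\right) + 0 \left(-148\right) = \left(-8 + \left(\frac{2}{24} + 0 \left(-1\right)\right)^{2}\right) + 0 = \left(-8 + \left(2 \cdot \frac{1}{24} + 0\right)^{2}\right) + 0 = \left(-8 + \left(\frac{1}{12} + 0\right)^{2}\right) + 0 = \left(-8 + \left(\frac{1}{12}\right)^{2}\right) + 0 = \left(-8 + \frac{1}{144}\right) + 0 = - \frac{1151}{144} + 0 = - \frac{1151}{144}$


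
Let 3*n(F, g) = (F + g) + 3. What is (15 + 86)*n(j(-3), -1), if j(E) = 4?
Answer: 202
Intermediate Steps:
n(F, g) = 1 + F/3 + g/3 (n(F, g) = ((F + g) + 3)/3 = (3 + F + g)/3 = 1 + F/3 + g/3)
(15 + 86)*n(j(-3), -1) = (15 + 86)*(1 + (1/3)*4 + (1/3)*(-1)) = 101*(1 + 4/3 - 1/3) = 101*2 = 202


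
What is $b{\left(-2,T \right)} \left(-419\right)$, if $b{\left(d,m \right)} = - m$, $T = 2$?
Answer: $838$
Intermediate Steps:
$b{\left(-2,T \right)} \left(-419\right) = \left(-1\right) 2 \left(-419\right) = \left(-2\right) \left(-419\right) = 838$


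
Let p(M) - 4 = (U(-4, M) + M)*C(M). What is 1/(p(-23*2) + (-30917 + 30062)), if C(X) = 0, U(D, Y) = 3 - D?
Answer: -1/851 ≈ -0.0011751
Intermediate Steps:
p(M) = 4 (p(M) = 4 + ((3 - 1*(-4)) + M)*0 = 4 + ((3 + 4) + M)*0 = 4 + (7 + M)*0 = 4 + 0 = 4)
1/(p(-23*2) + (-30917 + 30062)) = 1/(4 + (-30917 + 30062)) = 1/(4 - 855) = 1/(-851) = -1/851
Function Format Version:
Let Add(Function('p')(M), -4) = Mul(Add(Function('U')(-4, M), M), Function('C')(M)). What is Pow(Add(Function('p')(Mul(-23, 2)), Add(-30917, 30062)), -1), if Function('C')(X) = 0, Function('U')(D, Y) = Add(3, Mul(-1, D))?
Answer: Rational(-1, 851) ≈ -0.0011751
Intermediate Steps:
Function('p')(M) = 4 (Function('p')(M) = Add(4, Mul(Add(Add(3, Mul(-1, -4)), M), 0)) = Add(4, Mul(Add(Add(3, 4), M), 0)) = Add(4, Mul(Add(7, M), 0)) = Add(4, 0) = 4)
Pow(Add(Function('p')(Mul(-23, 2)), Add(-30917, 30062)), -1) = Pow(Add(4, Add(-30917, 30062)), -1) = Pow(Add(4, -855), -1) = Pow(-851, -1) = Rational(-1, 851)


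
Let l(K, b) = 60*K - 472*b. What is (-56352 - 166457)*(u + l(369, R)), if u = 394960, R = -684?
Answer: -164867073932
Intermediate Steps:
l(K, b) = -472*b + 60*K
(-56352 - 166457)*(u + l(369, R)) = (-56352 - 166457)*(394960 + (-472*(-684) + 60*369)) = -222809*(394960 + (322848 + 22140)) = -222809*(394960 + 344988) = -222809*739948 = -164867073932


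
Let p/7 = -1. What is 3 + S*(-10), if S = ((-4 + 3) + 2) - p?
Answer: -77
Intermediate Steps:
p = -7 (p = 7*(-1) = -7)
S = 8 (S = ((-4 + 3) + 2) - 1*(-7) = (-1 + 2) + 7 = 1 + 7 = 8)
3 + S*(-10) = 3 + 8*(-10) = 3 - 80 = -77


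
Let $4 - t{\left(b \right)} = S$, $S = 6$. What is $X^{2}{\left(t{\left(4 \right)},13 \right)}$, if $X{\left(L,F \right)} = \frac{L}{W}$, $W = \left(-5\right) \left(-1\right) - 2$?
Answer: $\frac{4}{9} \approx 0.44444$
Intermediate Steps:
$t{\left(b \right)} = -2$ ($t{\left(b \right)} = 4 - 6 = -2$)
$W = 3$ ($W = 5 - 2 = 3$)
$X{\left(L,F \right)} = \frac{L}{3}$
$X^{2}{\left(t{\left(4 \right)},13 \right)} = \left(\frac{1}{3} \left(-2\right)\right)^{2} = \left(- \frac{2}{3}\right)^{2} = \frac{4}{9}$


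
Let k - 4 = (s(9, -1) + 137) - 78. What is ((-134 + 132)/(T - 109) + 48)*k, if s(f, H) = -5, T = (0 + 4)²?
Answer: 259028/93 ≈ 2785.2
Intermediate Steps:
T = 16 (T = 4² = 16)
k = 58 (k = 4 + ((-5 + 137) - 78) = 4 + (132 - 78) = 4 + 54 = 58)
((-134 + 132)/(T - 109) + 48)*k = ((-134 + 132)/(16 - 109) + 48)*58 = (-2/(-93) + 48)*58 = (-2*(-1/93) + 48)*58 = (2/93 + 48)*58 = (4466/93)*58 = 259028/93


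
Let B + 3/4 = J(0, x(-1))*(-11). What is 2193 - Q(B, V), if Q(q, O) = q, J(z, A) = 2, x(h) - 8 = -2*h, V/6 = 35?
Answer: 8863/4 ≈ 2215.8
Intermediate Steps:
V = 210 (V = 6*35 = 210)
x(h) = 8 - 2*h
B = -91/4 (B = -3/4 + 2*(-11) = -3/4 - 22 = -91/4 ≈ -22.750)
2193 - Q(B, V) = 2193 - 1*(-91/4) = 2193 + 91/4 = 8863/4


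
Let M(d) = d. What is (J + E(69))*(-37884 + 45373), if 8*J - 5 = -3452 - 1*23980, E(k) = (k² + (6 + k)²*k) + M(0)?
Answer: 23333185229/8 ≈ 2.9166e+9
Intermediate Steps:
E(k) = k² + k*(6 + k)² (E(k) = (k² + (6 + k)²*k) + 0 = (k² + k*(6 + k)²) + 0 = k² + k*(6 + k)²)
J = -27427/8 (J = 5/8 + (-3452 - 1*23980)/8 = 5/8 + (-3452 - 23980)/8 = 5/8 + (⅛)*(-27432) = 5/8 - 3429 = -27427/8 ≈ -3428.4)
(J + E(69))*(-37884 + 45373) = (-27427/8 + 69*(69 + (6 + 69)²))*(-37884 + 45373) = (-27427/8 + 69*(69 + 75²))*7489 = (-27427/8 + 69*(69 + 5625))*7489 = (-27427/8 + 69*5694)*7489 = (-27427/8 + 392886)*7489 = (3115661/8)*7489 = 23333185229/8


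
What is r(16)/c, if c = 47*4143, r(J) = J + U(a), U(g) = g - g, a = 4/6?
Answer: 16/194721 ≈ 8.2169e-5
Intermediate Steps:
a = 2/3 (a = 4*(1/6) = 2/3 ≈ 0.66667)
U(g) = 0
r(J) = J (r(J) = J + 0 = J)
c = 194721
r(16)/c = 16/194721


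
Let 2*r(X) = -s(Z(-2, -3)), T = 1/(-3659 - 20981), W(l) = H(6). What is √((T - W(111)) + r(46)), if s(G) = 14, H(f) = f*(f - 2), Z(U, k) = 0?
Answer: I*√294078785/3080 ≈ 5.5678*I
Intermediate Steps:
H(f) = f*(-2 + f)
W(l) = 24 (W(l) = 6*(-2 + 6) = 6*4 = 24)
T = -1/24640 (T = 1/(-24640) = -1/24640 ≈ -4.0584e-5)
r(X) = -7 (r(X) = (-1*14)/2 = (½)*(-14) = -7)
√((T - W(111)) + r(46)) = √((-1/24640 - 1*24) - 7) = √((-1/24640 - 24) - 7) = √(-591361/24640 - 7) = √(-763841/24640) = I*√294078785/3080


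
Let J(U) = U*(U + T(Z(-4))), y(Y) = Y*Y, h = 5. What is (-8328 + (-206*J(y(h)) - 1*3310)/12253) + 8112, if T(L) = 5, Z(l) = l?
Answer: -2804458/12253 ≈ -228.88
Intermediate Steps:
y(Y) = Y²
J(U) = U*(5 + U) (J(U) = U*(U + 5) = U*(5 + U))
(-8328 + (-206*J(y(h)) - 1*3310)/12253) + 8112 = (-8328 + (-206*5²*(5 + 5²) - 1*3310)/12253) + 8112 = (-8328 + (-5150*(5 + 25) - 3310)*(1/12253)) + 8112 = (-8328 + (-5150*30 - 3310)*(1/12253)) + 8112 = (-8328 + (-206*750 - 3310)*(1/12253)) + 8112 = (-8328 + (-154500 - 3310)*(1/12253)) + 8112 = (-8328 - 157810*1/12253) + 8112 = (-8328 - 157810/12253) + 8112 = -102200794/12253 + 8112 = -2804458/12253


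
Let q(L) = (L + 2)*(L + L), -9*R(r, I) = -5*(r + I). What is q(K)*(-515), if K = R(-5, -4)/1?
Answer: -15450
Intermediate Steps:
R(r, I) = 5*I/9 + 5*r/9 (R(r, I) = -(-5)*(r + I)/9 = -(-5)*(I + r)/9 = -(-5*I - 5*r)/9 = 5*I/9 + 5*r/9)
K = -5 (K = ((5/9)*(-4) + (5/9)*(-5))/1 = (-20/9 - 25/9)*1 = -5*1 = -5)
q(L) = 2*L*(2 + L) (q(L) = (2 + L)*(2*L) = 2*L*(2 + L))
q(K)*(-515) = (2*(-5)*(2 - 5))*(-515) = (2*(-5)*(-3))*(-515) = 30*(-515) = -15450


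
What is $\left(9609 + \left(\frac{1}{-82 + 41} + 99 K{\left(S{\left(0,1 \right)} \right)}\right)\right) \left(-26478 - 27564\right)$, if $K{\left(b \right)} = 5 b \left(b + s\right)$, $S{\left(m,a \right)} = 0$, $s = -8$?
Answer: $- \frac{21290818656}{41} \approx -5.1929 \cdot 10^{8}$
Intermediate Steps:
$K{\left(b \right)} = 5 b \left(-8 + b\right)$ ($K{\left(b \right)} = 5 b \left(b - 8\right) = 5 b \left(-8 + b\right)$)
$\left(9609 + \left(\frac{1}{-82 + 41} + 99 K{\left(S{\left(0,1 \right)} \right)}\right)\right) \left(-26478 - 27564\right) = \left(9609 + \left(\frac{1}{-82 + 41} + 99 \cdot 5 \cdot 0 \left(-8 + 0\right)\right)\right) \left(-26478 - 27564\right) = \left(9609 + \left(\frac{1}{-41} + 99 \cdot 5 \cdot 0 \left(-8\right)\right)\right) \left(-54042\right) = \left(9609 + \left(- \frac{1}{41} + 99 \cdot 0\right)\right) \left(-54042\right) = \left(9609 + \left(- \frac{1}{41} + 0\right)\right) \left(-54042\right) = \left(9609 - \frac{1}{41}\right) \left(-54042\right) = \frac{393968}{41} \left(-54042\right) = - \frac{21290818656}{41}$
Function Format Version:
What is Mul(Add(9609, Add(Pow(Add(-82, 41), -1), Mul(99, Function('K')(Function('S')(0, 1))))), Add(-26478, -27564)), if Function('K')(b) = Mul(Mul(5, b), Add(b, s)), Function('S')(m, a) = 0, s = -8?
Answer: Rational(-21290818656, 41) ≈ -5.1929e+8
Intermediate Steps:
Function('K')(b) = Mul(5, b, Add(-8, b)) (Function('K')(b) = Mul(Mul(5, b), Add(b, -8)) = Mul(Mul(5, b), Add(-8, b)) = Mul(5, b, Add(-8, b)))
Mul(Add(9609, Add(Pow(Add(-82, 41), -1), Mul(99, Function('K')(Function('S')(0, 1))))), Add(-26478, -27564)) = Mul(Add(9609, Add(Pow(Add(-82, 41), -1), Mul(99, Mul(5, 0, Add(-8, 0))))), Add(-26478, -27564)) = Mul(Add(9609, Add(Pow(-41, -1), Mul(99, Mul(5, 0, -8)))), -54042) = Mul(Add(9609, Add(Rational(-1, 41), Mul(99, 0))), -54042) = Mul(Add(9609, Add(Rational(-1, 41), 0)), -54042) = Mul(Add(9609, Rational(-1, 41)), -54042) = Mul(Rational(393968, 41), -54042) = Rational(-21290818656, 41)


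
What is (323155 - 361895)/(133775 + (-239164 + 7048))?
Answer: 38740/98341 ≈ 0.39394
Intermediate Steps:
(323155 - 361895)/(133775 + (-239164 + 7048)) = -38740/(133775 - 232116) = -38740/(-98341) = -38740*(-1/98341) = 38740/98341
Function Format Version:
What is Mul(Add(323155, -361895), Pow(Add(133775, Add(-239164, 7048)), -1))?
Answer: Rational(38740, 98341) ≈ 0.39394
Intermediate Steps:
Mul(Add(323155, -361895), Pow(Add(133775, Add(-239164, 7048)), -1)) = Mul(-38740, Pow(Add(133775, -232116), -1)) = Mul(-38740, Pow(-98341, -1)) = Mul(-38740, Rational(-1, 98341)) = Rational(38740, 98341)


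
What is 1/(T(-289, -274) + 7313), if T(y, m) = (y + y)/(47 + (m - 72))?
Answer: 299/2187165 ≈ 0.00013671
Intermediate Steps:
T(y, m) = 2*y/(-25 + m) (T(y, m) = (2*y)/(47 + (-72 + m)) = (2*y)/(-25 + m) = 2*y/(-25 + m))
1/(T(-289, -274) + 7313) = 1/(2*(-289)/(-25 - 274) + 7313) = 1/(2*(-289)/(-299) + 7313) = 1/(2*(-289)*(-1/299) + 7313) = 1/(578/299 + 7313) = 1/(2187165/299) = 299/2187165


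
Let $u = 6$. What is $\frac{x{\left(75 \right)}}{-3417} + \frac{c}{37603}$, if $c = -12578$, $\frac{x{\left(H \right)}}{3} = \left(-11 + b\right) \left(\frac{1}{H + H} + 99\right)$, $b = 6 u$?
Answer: $- \frac{644400205}{256978902} \approx -2.5076$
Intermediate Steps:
$b = 36$ ($b = 6 \cdot 6 = 36$)
$x{\left(H \right)} = 7425 + \frac{75}{2 H}$ ($x{\left(H \right)} = 3 \left(-11 + 36\right) \left(\frac{1}{H + H} + 99\right) = 3 \cdot 25 \left(\frac{1}{2 H} + 99\right) = 3 \cdot 25 \left(99 + \frac{1}{2 H}\right) = 3 \left(2475 + \frac{25}{2 H}\right) = 7425 + \frac{75}{2 H}$)
$\frac{x{\left(75 \right)}}{-3417} + \frac{c}{37603} = \frac{7425 + \frac{75}{2 \cdot 75}}{-3417} - \frac{12578}{37603} = \left(7425 + \frac{75}{2} \cdot \frac{1}{75}\right) \left(- \frac{1}{3417}\right) - \frac{12578}{37603} = \left(7425 + \frac{1}{2}\right) \left(- \frac{1}{3417}\right) - \frac{12578}{37603} = \frac{14851}{2} \left(- \frac{1}{3417}\right) - \frac{12578}{37603} = - \frac{14851}{6834} - \frac{12578}{37603} = - \frac{644400205}{256978902}$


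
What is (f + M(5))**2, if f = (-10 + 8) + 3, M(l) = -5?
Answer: 16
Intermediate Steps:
f = 1 (f = -2 + 3 = 1)
(f + M(5))**2 = (1 - 5)**2 = (-4)**2 = 16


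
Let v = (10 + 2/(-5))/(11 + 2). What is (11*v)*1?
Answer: 528/65 ≈ 8.1231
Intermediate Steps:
v = 48/65 (v = (10 + 2*(-1/5))/13 = (10 - 2/5)*(1/13) = (48/5)*(1/13) = 48/65 ≈ 0.73846)
(11*v)*1 = (11*(48/65))*1 = (528/65)*1 = 528/65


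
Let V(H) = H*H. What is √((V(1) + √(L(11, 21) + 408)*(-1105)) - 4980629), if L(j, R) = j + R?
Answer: √(-4980628 - 2210*√110) ≈ 2236.9*I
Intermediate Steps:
V(H) = H²
L(j, R) = R + j
√((V(1) + √(L(11, 21) + 408)*(-1105)) - 4980629) = √((1² + √((21 + 11) + 408)*(-1105)) - 4980629) = √((1 + √(32 + 408)*(-1105)) - 4980629) = √((1 + √440*(-1105)) - 4980629) = √((1 + (2*√110)*(-1105)) - 4980629) = √((1 - 2210*√110) - 4980629) = √(-4980628 - 2210*√110)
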